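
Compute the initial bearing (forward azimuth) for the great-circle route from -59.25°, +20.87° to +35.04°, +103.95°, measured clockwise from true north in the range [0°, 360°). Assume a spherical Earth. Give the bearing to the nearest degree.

Δλ = 103.95 − 20.87 = 83.08°.
θ = atan2( sin Δλ · cos φ₂ , cos φ₁ · sin φ₂ − sin φ₁ · cos φ₂ · cos Δλ )
  = atan2(0.81279, 0.37833) = 65.039° → normalised to [0°, 360°): 65.039°.

65°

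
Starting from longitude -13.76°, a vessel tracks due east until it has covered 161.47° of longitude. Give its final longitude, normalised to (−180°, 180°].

+147.71°

Start at -13.76°; shift +161.47° → +147.71°.
+147.71° already lies in (−180°, 180°].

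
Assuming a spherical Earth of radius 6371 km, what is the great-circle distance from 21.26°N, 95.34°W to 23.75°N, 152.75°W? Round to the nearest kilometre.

5864 km

Δλ = -152.75 − -95.34 = -57.41°.
Δφ = 23.75 − 21.26 = 2.49°.
a = sin²(Δφ/2) + cos φ₁ · cos φ₂ · sin²(Δλ/2) = 0.197254.
c = 2·atan2(√a, √(1−a)) = 0.92041 rad → d = 6371·c ≈ 5863.94 km.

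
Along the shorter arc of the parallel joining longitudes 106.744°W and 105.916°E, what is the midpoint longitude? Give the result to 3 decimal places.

Signed shortest Δλ from -106.744° to +105.916° is -147.340°.
Midpoint longitude = -106.744° + (-147.340°)/2 = -106.744° − 73.670° = -180.414°.
Normalise into (−180°, 180°]: +179.586°.
(The naïve average (-106.744 + +105.916)/2 = -0.414° is on the wrong side of the globe.)

179.586°E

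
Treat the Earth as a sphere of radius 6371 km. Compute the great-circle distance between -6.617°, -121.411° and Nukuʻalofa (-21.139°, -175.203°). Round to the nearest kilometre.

5996 km

Δλ = -175.203 − -121.411 = -53.792°.
Δφ = -21.139 − -6.617 = -14.522°.
a = sin²(Δφ/2) + cos φ₁ · cos φ₂ · sin²(Δλ/2) = 0.205573.
c = 2·atan2(√a, √(1−a)) = 0.94116 rad → d = 6371·c ≈ 5996.11 km.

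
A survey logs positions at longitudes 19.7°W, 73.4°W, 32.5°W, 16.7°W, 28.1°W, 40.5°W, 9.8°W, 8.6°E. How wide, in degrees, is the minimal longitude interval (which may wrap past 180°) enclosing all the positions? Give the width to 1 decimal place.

Sort the longitudes: -73.4°, -40.5°, -32.5°, -28.1°, -19.7°, -16.7°, -9.8°, +8.6°.
Eastward gaps between consecutive values (wrapping around): 32.9°, 8.0°, 4.4°, 8.4°, 3.0°, 6.9°, 18.4°, 278.0°.
Largest gap = 278.0° ⇒ minimal covering band is its complement: 360° − 278.0° = 82.0°.
Band runs from -73.4° eastward to +8.6°.

82.0°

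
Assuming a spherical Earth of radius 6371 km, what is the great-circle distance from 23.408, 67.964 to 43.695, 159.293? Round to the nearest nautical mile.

Δλ = 159.293 − 67.964 = 91.329°.
Δφ = 43.695 − 23.408 = 20.287°.
a = sin²(Δφ/2) + cos φ₁ · cos φ₂ · sin²(Δλ/2) = 0.370472.
c = 2·atan2(√a, √(1−a)) = 1.30875 rad → d = 6371·c ≈ 8338.05 km ≈ 4502.19 nmi.

4502 nmi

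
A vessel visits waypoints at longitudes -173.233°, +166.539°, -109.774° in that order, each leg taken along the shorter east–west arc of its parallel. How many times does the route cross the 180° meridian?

2

Leg 1: -173.233° → +166.539°, shortest Δλ = -20.228° (west) — crosses 180°.
Leg 2: +166.539° → -109.774°, shortest Δλ = 83.687° (east) — crosses 180°.
Total crossings: 2.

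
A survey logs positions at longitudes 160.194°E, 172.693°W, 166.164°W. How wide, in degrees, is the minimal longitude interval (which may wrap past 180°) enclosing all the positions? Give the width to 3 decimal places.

33.642°

Sort the longitudes: -172.693°, -166.164°, +160.194°.
Eastward gaps between consecutive values (wrapping around): 6.529°, 326.358°, 27.113°.
Largest gap = 326.358° ⇒ minimal covering band is its complement: 360° − 326.358° = 33.642°.
Band runs from +160.194° eastward to -166.164°, crossing the antimeridian.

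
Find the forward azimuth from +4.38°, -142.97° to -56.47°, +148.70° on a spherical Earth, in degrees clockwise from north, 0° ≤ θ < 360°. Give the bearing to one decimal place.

Δλ = 148.70 − -142.97 = 291.67°; wrapped into (−180°, 180°]: -68.33°.
θ = atan2( sin Δλ · cos φ₂ , cos φ₁ · sin φ₂ − sin φ₁ · cos φ₂ · cos Δλ )
  = atan2(-0.51334, -0.84674) = -148.774° → normalised to [0°, 360°): 211.226°.

211.2°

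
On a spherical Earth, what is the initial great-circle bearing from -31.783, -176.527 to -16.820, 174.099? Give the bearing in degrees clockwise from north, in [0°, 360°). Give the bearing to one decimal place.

328.2°

Δλ = 174.099 − -176.527 = 350.626°; wrapped into (−180°, 180°]: -9.374°.
θ = atan2( sin Δλ · cos φ₂ , cos φ₁ · sin φ₂ − sin φ₁ · cos φ₂ · cos Δλ )
  = atan2(-0.15591, 0.25146) = -31.799° → normalised to [0°, 360°): 328.201°.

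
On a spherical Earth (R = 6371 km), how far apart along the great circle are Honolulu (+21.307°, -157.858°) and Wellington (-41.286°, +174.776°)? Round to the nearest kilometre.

Δλ = 174.776 − -157.858 = 332.634°; wrapped into (−180°, 180°]: -27.366°.
Δφ = -41.286 − 21.307 = -62.593°.
a = sin²(Δφ/2) + cos φ₁ · cos φ₂ · sin²(Δλ/2) = 0.309018.
c = 2·atan2(√a, √(1−a)) = 1.17888 rad → d = 6371·c ≈ 7510.62 km.

7511 km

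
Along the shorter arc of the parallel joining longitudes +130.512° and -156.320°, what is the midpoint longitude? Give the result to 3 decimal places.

Signed shortest Δλ from +130.512° to -156.320° is +73.168°.
Midpoint longitude = +130.512° + (+73.168°)/2 = +130.512° + 36.584° = +167.096°.
(The naïve average (+130.512 + -156.320)/2 = -12.904° is on the wrong side of the globe.)

+167.096°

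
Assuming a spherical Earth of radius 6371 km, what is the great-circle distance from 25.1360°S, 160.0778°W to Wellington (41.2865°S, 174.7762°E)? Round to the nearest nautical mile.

1582 nmi

Δλ = 174.7762 − -160.0778 = 334.8540°; wrapped into (−180°, 180°]: -25.1460°.
Δφ = -41.2865 − -25.1360 = -16.1505°.
a = sin²(Δφ/2) + cos φ₁ · cos φ₂ · sin²(Δλ/2) = 0.051968.
c = 2·atan2(√a, √(1−a)) = 0.45997 rad → d = 6371·c ≈ 2930.49 km ≈ 1582.34 nmi.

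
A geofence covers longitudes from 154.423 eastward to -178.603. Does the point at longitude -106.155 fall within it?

No

Band width going east from +154.423° to -178.603°: ((-178.603 − 154.423) mod 360) = 26.974°.
Offset of -106.155° east of the west edge: ((-106.155 − 154.423) mod 360) = 99.422°.
99.422° > 26.974° ⇒ outside.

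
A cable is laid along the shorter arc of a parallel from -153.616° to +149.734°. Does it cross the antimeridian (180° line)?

Yes

Naïve |149.734 − -153.616| = 303.35° > 180°, so the shorter arc goes the other way round — across 180°.
Signed shortest Δλ = ((149.734 − -153.616 + 180) mod 360) − 180 = -56.65°.
Going west by 56.65° from -153.616° passes through 180° before reaching +149.734°.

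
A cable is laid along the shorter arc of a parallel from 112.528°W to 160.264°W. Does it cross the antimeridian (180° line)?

Signed shortest Δλ = ((-160.264 − -112.528 + 180) mod 360) − 180 = -47.736°.
Going west by 47.736° from -112.528° reaches -160.264° without touching 180°.

No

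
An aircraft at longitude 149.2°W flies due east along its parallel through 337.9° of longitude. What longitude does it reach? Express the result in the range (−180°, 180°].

171.3°W

Start at -149.2°; shift +337.9° → +188.7°.
+188.7° lies outside (−180°, 180°]; subtract 360° → -171.3°.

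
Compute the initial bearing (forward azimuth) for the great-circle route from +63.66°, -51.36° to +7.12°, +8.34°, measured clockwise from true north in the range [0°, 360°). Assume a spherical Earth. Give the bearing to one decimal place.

Δλ = 8.34 − -51.36 = 59.70°.
θ = atan2( sin Δλ · cos φ₂ , cos φ₁ · sin φ₂ − sin φ₁ · cos φ₂ · cos Δλ )
  = atan2(0.85674, -0.39366) = 114.678° → normalised to [0°, 360°): 114.678°.

114.7°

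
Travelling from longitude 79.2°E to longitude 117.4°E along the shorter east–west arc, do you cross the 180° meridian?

Signed shortest Δλ = ((117.4 − 79.2 + 180) mod 360) − 180 = 38.2°.
Going east by 38.2° from +79.2° reaches +117.4° without touching 180°.

No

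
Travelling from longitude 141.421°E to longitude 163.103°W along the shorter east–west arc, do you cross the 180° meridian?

Naïve |-163.103 − 141.421| = 304.524° > 180°, so the shorter arc goes the other way round — across 180°.
Signed shortest Δλ = ((-163.103 − 141.421 + 180) mod 360) − 180 = 55.476°.
Going east by 55.476° from +141.421° passes through 180° before reaching -163.103°.

Yes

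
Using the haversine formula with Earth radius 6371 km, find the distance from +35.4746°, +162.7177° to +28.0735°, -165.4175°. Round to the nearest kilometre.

3108 km

Δλ = -165.4175 − 162.7177 = -328.1352°; wrapped into (−180°, 180°]: 31.8648°.
Δφ = 28.0735 − 35.4746 = -7.4011°.
a = sin²(Δφ/2) + cos φ₁ · cos φ₂ · sin²(Δλ/2) = 0.058310.
c = 2·atan2(√a, √(1−a)) = 0.48777 rad → d = 6371·c ≈ 3107.59 km.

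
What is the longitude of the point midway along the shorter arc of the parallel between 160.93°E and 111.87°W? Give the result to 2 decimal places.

Signed shortest Δλ from +160.93° to -111.87° is +87.20°.
Midpoint longitude = +160.93° + (+87.20°)/2 = +160.93° + 43.60° = +204.53°.
Normalise into (−180°, 180°]: -155.47°.
(The naïve average (+160.93 + -111.87)/2 = 24.53° is on the wrong side of the globe.)

155.47°W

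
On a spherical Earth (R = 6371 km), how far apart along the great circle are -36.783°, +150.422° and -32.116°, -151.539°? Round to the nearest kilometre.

5266 km

Δλ = -151.539 − 150.422 = -301.961°; wrapped into (−180°, 180°]: 58.039°.
Δφ = -32.116 − -36.783 = 4.667°.
a = sin²(Δφ/2) + cos φ₁ · cos φ₂ · sin²(Δλ/2) = 0.161293.
c = 2·atan2(√a, √(1−a)) = 0.82655 rad → d = 6371·c ≈ 5265.98 km.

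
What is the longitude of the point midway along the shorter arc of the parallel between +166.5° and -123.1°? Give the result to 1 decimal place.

-158.3°

Signed shortest Δλ from +166.5° to -123.1° is +70.4°.
Midpoint longitude = +166.5° + (+70.4°)/2 = +166.5° + 35.2° = +201.7°.
Normalise into (−180°, 180°]: -158.3°.
(The naïve average (+166.5 + -123.1)/2 = 21.7° is on the wrong side of the globe.)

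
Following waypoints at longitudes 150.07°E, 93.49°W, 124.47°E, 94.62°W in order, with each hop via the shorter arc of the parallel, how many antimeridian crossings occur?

3

Leg 1: +150.07° → -93.49°, shortest Δλ = 116.44° (east) — crosses 180°.
Leg 2: -93.49° → +124.47°, shortest Δλ = -142.04° (west) — crosses 180°.
Leg 3: +124.47° → -94.62°, shortest Δλ = 140.91° (east) — crosses 180°.
Total crossings: 3.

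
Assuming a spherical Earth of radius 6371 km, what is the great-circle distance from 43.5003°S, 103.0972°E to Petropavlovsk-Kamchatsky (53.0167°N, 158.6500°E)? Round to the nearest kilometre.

11969 km

Δλ = 158.6500 − 103.0972 = 55.5528°.
Δφ = 53.0167 − -43.5003 = 96.5170°.
a = sin²(Δφ/2) + cos φ₁ · cos φ₂ · sin²(Δλ/2) = 0.651518.
c = 2·atan2(√a, √(1−a)) = 1.87867 rad → d = 6371·c ≈ 11969.03 km.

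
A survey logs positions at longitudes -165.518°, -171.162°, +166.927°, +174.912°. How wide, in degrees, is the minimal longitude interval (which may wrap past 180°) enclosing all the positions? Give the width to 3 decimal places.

Sort the longitudes: -171.162°, -165.518°, +166.927°, +174.912°.
Eastward gaps between consecutive values (wrapping around): 5.644°, 332.445°, 7.985°, 13.926°.
Largest gap = 332.445° ⇒ minimal covering band is its complement: 360° − 332.445° = 27.555°.
Band runs from +166.927° eastward to -165.518°, crossing the antimeridian.

27.555°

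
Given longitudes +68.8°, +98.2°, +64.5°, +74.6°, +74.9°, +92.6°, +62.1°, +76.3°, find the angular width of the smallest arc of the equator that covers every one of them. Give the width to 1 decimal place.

Sort the longitudes: +62.1°, +64.5°, +68.8°, +74.6°, +74.9°, +76.3°, +92.6°, +98.2°.
Eastward gaps between consecutive values (wrapping around): 2.4°, 4.3°, 5.8°, 0.3°, 1.4°, 16.3°, 5.6°, 323.9°.
Largest gap = 323.9° ⇒ minimal covering band is its complement: 360° − 323.9° = 36.1°.
Band runs from +62.1° eastward to +98.2°.

36.1°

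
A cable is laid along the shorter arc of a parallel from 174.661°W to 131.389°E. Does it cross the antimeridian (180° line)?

Yes

Naïve |131.389 − -174.661| = 306.05° > 180°, so the shorter arc goes the other way round — across 180°.
Signed shortest Δλ = ((131.389 − -174.661 + 180) mod 360) − 180 = -53.95°.
Going west by 53.95° from -174.661° passes through 180° before reaching +131.389°.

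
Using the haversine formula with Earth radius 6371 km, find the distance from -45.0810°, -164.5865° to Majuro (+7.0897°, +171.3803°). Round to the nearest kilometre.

Δλ = 171.3803 − -164.5865 = 335.9668°; wrapped into (−180°, 180°]: -24.0332°.
Δφ = 7.0897 − -45.0810 = 52.1707°.
a = sin²(Δφ/2) + cos φ₁ · cos φ₂ · sin²(Δλ/2) = 0.223717.
c = 2·atan2(√a, √(1−a)) = 0.98536 rad → d = 6371·c ≈ 6277.70 km.

6278 km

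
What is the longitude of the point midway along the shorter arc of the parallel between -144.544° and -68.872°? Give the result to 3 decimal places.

-106.708°

Signed shortest Δλ from -144.544° to -68.872° is +75.672°.
Midpoint longitude = -144.544° + (+75.672°)/2 = -144.544° + 37.836° = -106.708°.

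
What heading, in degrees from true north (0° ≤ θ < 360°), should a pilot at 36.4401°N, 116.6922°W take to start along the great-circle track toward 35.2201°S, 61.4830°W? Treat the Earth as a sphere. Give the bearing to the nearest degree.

Δλ = -61.4830 − -116.6922 = 55.2092°.
θ = atan2( sin Δλ · cos φ₂ , cos φ₁ · sin φ₂ − sin φ₁ · cos φ₂ · cos Δλ )
  = atan2(0.67091, -0.74083) = 137.836° → normalised to [0°, 360°): 137.836°.

138°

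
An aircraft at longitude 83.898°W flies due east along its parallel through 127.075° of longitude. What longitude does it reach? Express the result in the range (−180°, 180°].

Start at -83.898°; shift +127.075° → +43.177°.
+43.177° already lies in (−180°, 180°].

43.177°E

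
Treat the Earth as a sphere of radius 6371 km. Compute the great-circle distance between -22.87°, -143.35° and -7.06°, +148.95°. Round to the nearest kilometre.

Δλ = 148.95 − -143.35 = 292.30°; wrapped into (−180°, 180°]: -67.70°.
Δφ = -7.06 − -22.87 = 15.81°.
a = sin²(Δφ/2) + cos φ₁ · cos φ₂ · sin²(Δλ/2) = 0.302628.
c = 2·atan2(√a, √(1−a)) = 1.16501 rad → d = 6371·c ≈ 7422.27 km.

7422 km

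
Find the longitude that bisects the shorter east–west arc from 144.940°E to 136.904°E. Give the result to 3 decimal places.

Signed shortest Δλ from +144.940° to +136.904° is -8.036°.
Midpoint longitude = +144.940° + (-8.036°)/2 = +144.940° − 4.018° = +140.922°.

140.922°E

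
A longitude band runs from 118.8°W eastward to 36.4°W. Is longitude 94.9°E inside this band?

No

Band width going east from -118.8° to -36.4°: ((-36.4 − -118.8) mod 360) = 82.4°.
Offset of +94.9° east of the west edge: ((94.9 − -118.8) mod 360) = 213.7°.
213.7° > 82.4° ⇒ outside.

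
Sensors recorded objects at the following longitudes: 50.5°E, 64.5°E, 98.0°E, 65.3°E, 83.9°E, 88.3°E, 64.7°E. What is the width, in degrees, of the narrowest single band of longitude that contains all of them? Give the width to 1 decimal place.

47.5°

Sort the longitudes: +50.5°, +64.5°, +64.7°, +65.3°, +83.9°, +88.3°, +98.0°.
Eastward gaps between consecutive values (wrapping around): 14.0°, 0.2°, 0.6°, 18.6°, 4.4°, 9.7°, 312.5°.
Largest gap = 312.5° ⇒ minimal covering band is its complement: 360° − 312.5° = 47.5°.
Band runs from +50.5° eastward to +98.0°.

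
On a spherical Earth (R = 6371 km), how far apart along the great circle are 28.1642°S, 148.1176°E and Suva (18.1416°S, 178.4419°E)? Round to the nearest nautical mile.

Δλ = 178.4419 − 148.1176 = 30.3243°.
Δφ = -18.1416 − -28.1642 = 10.0226°.
a = sin²(Δφ/2) + cos φ₁ · cos φ₂ · sin²(Δλ/2) = 0.064942.
c = 2·atan2(√a, √(1−a)) = 0.51536 rad → d = 6371·c ≈ 3283.35 km ≈ 1772.87 nmi.

1773 nmi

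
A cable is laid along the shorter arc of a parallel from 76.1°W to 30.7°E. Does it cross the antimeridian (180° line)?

Signed shortest Δλ = ((30.7 − -76.1 + 180) mod 360) − 180 = 106.8°.
Going east by 106.8° from -76.1° reaches +30.7° without touching 180°.

No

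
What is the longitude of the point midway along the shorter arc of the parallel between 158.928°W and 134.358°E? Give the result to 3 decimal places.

167.715°E

Signed shortest Δλ from -158.928° to +134.358° is -66.714°.
Midpoint longitude = -158.928° + (-66.714°)/2 = -158.928° − 33.357° = -192.285°.
Normalise into (−180°, 180°]: +167.715°.
(The naïve average (-158.928 + +134.358)/2 = -12.285° is on the wrong side of the globe.)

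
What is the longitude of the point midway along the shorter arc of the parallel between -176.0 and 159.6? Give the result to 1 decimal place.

+171.8°

Signed shortest Δλ from -176.0° to +159.6° is -24.4°.
Midpoint longitude = -176.0° + (-24.4°)/2 = -176.0° − 12.2° = -188.2°.
Normalise into (−180°, 180°]: +171.8°.
(The naïve average (-176.0 + +159.6)/2 = -8.2° is on the wrong side of the globe.)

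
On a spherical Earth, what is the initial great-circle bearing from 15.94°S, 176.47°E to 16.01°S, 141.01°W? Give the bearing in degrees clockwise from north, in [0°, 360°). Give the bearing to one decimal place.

96.2°

Δλ = -141.01 − 176.47 = -317.48°; wrapped into (−180°, 180°]: 42.52°.
θ = atan2( sin Δλ · cos φ₂ , cos φ₁ · sin φ₂ − sin φ₁ · cos φ₂ · cos Δλ )
  = atan2(0.64963, -0.07064) = 96.206° → normalised to [0°, 360°): 96.206°.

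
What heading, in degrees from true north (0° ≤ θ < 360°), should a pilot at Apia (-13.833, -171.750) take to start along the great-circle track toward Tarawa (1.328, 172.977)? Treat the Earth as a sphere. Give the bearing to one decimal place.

Δλ = 172.977 − -171.750 = 344.727°; wrapped into (−180°, 180°]: -15.273°.
θ = atan2( sin Δλ · cos φ₂ , cos φ₁ · sin φ₂ − sin φ₁ · cos φ₂ · cos Δλ )
  = atan2(-0.26335, 0.25309) = -46.138° → normalised to [0°, 360°): 313.862°.

313.9°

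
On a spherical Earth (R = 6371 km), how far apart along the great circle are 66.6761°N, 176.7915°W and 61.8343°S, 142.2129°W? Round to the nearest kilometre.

Δλ = -142.2129 − -176.7915 = 34.5786°.
Δφ = -61.8343 − 66.6761 = -128.5104°.
a = sin²(Δφ/2) + cos φ₁ · cos φ₂ · sin²(Δλ/2) = 0.827835.
c = 2·atan2(√a, √(1−a)) = 2.28587 rad → d = 6371·c ≈ 14563.26 km.

14563 km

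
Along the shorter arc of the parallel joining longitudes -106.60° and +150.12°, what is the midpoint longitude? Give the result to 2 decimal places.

-158.24°

Signed shortest Δλ from -106.60° to +150.12° is -103.28°.
Midpoint longitude = -106.60° + (-103.28°)/2 = -106.60° − 51.64° = -158.24°.
(The naïve average (-106.60 + +150.12)/2 = 21.76° is on the wrong side of the globe.)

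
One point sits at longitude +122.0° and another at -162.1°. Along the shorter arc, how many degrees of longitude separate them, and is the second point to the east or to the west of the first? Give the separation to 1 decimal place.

75.9° east

Raw difference: -162.1 − 122.0 = -284.1°.
Normalise into (−180°, 180°]: -284.1° + 360° = 75.9°.
Positive ⇒ the second point lies to the east; separation 75.9°.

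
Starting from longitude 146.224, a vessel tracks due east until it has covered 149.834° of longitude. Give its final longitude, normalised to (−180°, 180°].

-63.942°

Start at +146.224°; shift +149.834° → +296.058°.
+296.058° lies outside (−180°, 180°]; subtract 360° → -63.942°.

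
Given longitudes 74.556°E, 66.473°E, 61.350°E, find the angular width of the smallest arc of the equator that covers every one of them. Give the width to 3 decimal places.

Sort the longitudes: +61.350°, +66.473°, +74.556°.
Eastward gaps between consecutive values (wrapping around): 5.123°, 8.083°, 346.794°.
Largest gap = 346.794° ⇒ minimal covering band is its complement: 360° − 346.794° = 13.206°.
Band runs from +61.350° eastward to +74.556°.

13.206°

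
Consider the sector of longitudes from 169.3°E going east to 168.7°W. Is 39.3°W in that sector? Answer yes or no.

No

Band width going east from +169.3° to -168.7°: ((-168.7 − 169.3) mod 360) = 22.0°.
Offset of -39.3° east of the west edge: ((-39.3 − 169.3) mod 360) = 151.4°.
151.4° > 22.0° ⇒ outside.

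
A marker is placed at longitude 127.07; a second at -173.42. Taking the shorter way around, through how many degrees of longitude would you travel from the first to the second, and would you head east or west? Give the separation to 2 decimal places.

Raw difference: -173.42 − 127.07 = -300.49°.
Normalise into (−180°, 180°]: -300.49° + 360° = 59.51°.
Positive ⇒ the second point lies to the east; separation 59.51°.

59.51° east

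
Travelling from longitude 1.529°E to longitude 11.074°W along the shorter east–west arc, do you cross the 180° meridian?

Signed shortest Δλ = ((-11.074 − 1.529 + 180) mod 360) − 180 = -12.603°.
Going west by 12.603° from +1.529° reaches -11.074° without touching 180°.

No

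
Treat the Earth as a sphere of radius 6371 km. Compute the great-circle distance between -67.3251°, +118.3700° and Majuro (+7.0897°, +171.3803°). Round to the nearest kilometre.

9265 km

Δλ = 171.3803 − 118.3700 = 53.0103°.
Δφ = 7.0897 − -67.3251 = 74.4148°.
a = sin²(Δφ/2) + cos φ₁ · cos φ₂ · sin²(Δλ/2) = 0.441856.
c = 2·atan2(√a, √(1−a)) = 1.45424 rad → d = 6371·c ≈ 9264.99 km.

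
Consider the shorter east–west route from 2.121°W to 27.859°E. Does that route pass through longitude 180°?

Signed shortest Δλ = ((27.859 − -2.121 + 180) mod 360) − 180 = 29.98°.
Going east by 29.98° from -2.121° reaches +27.859° without touching 180°.

No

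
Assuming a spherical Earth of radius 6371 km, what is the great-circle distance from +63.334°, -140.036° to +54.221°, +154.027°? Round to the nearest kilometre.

3747 km

Δλ = 154.027 − -140.036 = 294.063°; wrapped into (−180°, 180°]: -65.937°.
Δφ = 54.221 − 63.334 = -9.113°.
a = sin²(Δφ/2) + cos φ₁ · cos φ₂ · sin²(Δλ/2) = 0.084012.
c = 2·atan2(√a, √(1−a)) = 0.58814 rad → d = 6371·c ≈ 3747.02 km.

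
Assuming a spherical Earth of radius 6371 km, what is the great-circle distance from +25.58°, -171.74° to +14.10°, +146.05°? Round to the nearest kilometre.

Δλ = 146.05 − -171.74 = 317.79°; wrapped into (−180°, 180°]: -42.21°.
Δφ = 14.10 − 25.58 = -11.48°.
a = sin²(Δφ/2) + cos φ₁ · cos φ₂ · sin²(Δλ/2) = 0.123427.
c = 2·atan2(√a, √(1−a)) = 0.71797 rad → d = 6371·c ≈ 4574.16 km.

4574 km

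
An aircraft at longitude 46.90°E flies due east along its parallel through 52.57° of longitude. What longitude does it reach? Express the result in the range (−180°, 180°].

99.47°E

Start at +46.90°; shift +52.57° → +99.47°.
+99.47° already lies in (−180°, 180°].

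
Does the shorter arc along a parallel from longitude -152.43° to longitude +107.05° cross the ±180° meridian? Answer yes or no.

Naïve |107.05 − -152.43| = 259.48° > 180°, so the shorter arc goes the other way round — across 180°.
Signed shortest Δλ = ((107.05 − -152.43 + 180) mod 360) − 180 = -100.52°.
Going west by 100.52° from -152.43° passes through 180° before reaching +107.05°.

Yes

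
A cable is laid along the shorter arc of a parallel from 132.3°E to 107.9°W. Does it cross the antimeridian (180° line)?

Naïve |-107.9 − 132.3| = 240.2° > 180°, so the shorter arc goes the other way round — across 180°.
Signed shortest Δλ = ((-107.9 − 132.3 + 180) mod 360) − 180 = 119.8°.
Going east by 119.8° from +132.3° passes through 180° before reaching -107.9°.

Yes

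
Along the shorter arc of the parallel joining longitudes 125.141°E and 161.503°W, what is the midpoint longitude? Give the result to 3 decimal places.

161.819°E

Signed shortest Δλ from +125.141° to -161.503° is +73.356°.
Midpoint longitude = +125.141° + (+73.356°)/2 = +125.141° + 36.678° = +161.819°.
(The naïve average (+125.141 + -161.503)/2 = -18.181° is on the wrong side of the globe.)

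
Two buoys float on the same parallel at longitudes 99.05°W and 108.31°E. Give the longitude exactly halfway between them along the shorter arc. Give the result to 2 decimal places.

Signed shortest Δλ from -99.05° to +108.31° is -152.64°.
Midpoint longitude = -99.05° + (-152.64°)/2 = -99.05° − 76.32° = -175.37°.
(The naïve average (-99.05 + +108.31)/2 = 4.63° is on the wrong side of the globe.)

175.37°W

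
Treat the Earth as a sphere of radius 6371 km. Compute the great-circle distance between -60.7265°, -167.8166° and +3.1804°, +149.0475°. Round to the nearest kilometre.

Δλ = 149.0475 − -167.8166 = 316.8641°; wrapped into (−180°, 180°]: -43.1359°.
Δφ = 3.1804 − -60.7265 = 63.9069°.
a = sin²(Δφ/2) + cos φ₁ · cos φ₂ · sin²(Δλ/2) = 0.346060.
c = 2·atan2(√a, √(1−a)) = 1.25783 rad → d = 6371·c ≈ 8013.65 km.

8014 km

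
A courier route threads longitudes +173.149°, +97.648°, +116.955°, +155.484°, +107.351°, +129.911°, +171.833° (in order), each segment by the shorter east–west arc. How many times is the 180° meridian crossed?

Leg 1: +173.149° → +97.648°, shortest Δλ = -75.501° (west) — does not cross 180°.
Leg 2: +97.648° → +116.955°, shortest Δλ = 19.307° (east) — does not cross 180°.
Leg 3: +116.955° → +155.484°, shortest Δλ = 38.529° (east) — does not cross 180°.
Leg 4: +155.484° → +107.351°, shortest Δλ = -48.133° (west) — does not cross 180°.
Leg 5: +107.351° → +129.911°, shortest Δλ = 22.56° (east) — does not cross 180°.
Leg 6: +129.911° → +171.833°, shortest Δλ = 41.922° (east) — does not cross 180°.
Total crossings: 0.

0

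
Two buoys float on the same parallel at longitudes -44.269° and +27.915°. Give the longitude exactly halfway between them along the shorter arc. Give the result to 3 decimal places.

Signed shortest Δλ from -44.269° to +27.915° is +72.184°.
Midpoint longitude = -44.269° + (+72.184°)/2 = -44.269° + 36.092° = -8.177°.

-8.177°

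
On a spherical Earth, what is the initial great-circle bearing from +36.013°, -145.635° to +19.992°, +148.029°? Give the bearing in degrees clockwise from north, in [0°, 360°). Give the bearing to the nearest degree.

274°

Δλ = 148.029 − -145.635 = 293.664°; wrapped into (−180°, 180°]: -66.336°.
θ = atan2( sin Δλ · cos φ₂ , cos φ₁ · sin φ₂ − sin φ₁ · cos φ₂ · cos Δλ )
  = atan2(-0.86072, 0.05477) = -86.359° → normalised to [0°, 360°): 273.641°.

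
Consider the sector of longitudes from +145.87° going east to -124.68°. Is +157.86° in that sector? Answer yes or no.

Yes

Band width going east from +145.87° to -124.68°: ((-124.68 − 145.87) mod 360) = 89.45°.
Offset of +157.86° east of the west edge: ((157.86 − 145.87) mod 360) = 11.99°.
11.99° ≤ 89.45° ⇒ inside.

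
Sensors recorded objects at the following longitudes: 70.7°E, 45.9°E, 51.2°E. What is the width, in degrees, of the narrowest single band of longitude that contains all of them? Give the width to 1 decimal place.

Sort the longitudes: +45.9°, +51.2°, +70.7°.
Eastward gaps between consecutive values (wrapping around): 5.3°, 19.5°, 335.2°.
Largest gap = 335.2° ⇒ minimal covering band is its complement: 360° − 335.2° = 24.8°.
Band runs from +45.9° eastward to +70.7°.

24.8°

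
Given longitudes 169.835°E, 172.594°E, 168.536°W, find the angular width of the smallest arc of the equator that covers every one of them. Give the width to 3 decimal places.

Sort the longitudes: -168.536°, +169.835°, +172.594°.
Eastward gaps between consecutive values (wrapping around): 338.371°, 2.759°, 18.870°.
Largest gap = 338.371° ⇒ minimal covering band is its complement: 360° − 338.371° = 21.629°.
Band runs from +169.835° eastward to -168.536°, crossing the antimeridian.

21.629°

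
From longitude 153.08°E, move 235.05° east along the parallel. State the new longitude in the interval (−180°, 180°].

28.13°E

Start at +153.08°; shift +235.05° → +388.13°.
+388.13° lies outside (−180°, 180°]; subtract 360° → +28.13°.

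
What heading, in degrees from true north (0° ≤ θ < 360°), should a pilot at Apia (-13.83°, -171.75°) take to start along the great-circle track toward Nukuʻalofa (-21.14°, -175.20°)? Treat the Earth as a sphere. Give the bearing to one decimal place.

203.7°

Δλ = -175.20 − -171.75 = -3.45°.
θ = atan2( sin Δλ · cos φ₂ , cos φ₁ · sin φ₂ − sin φ₁ · cos φ₂ · cos Δλ )
  = atan2(-0.05613, -0.12764) = -156.264° → normalised to [0°, 360°): 203.736°.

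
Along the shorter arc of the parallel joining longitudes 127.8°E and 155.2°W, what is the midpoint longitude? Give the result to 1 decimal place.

166.3°E

Signed shortest Δλ from +127.8° to -155.2° is +77.0°.
Midpoint longitude = +127.8° + (+77.0°)/2 = +127.8° + 38.5° = +166.3°.
(The naïve average (+127.8 + -155.2)/2 = -13.7° is on the wrong side of the globe.)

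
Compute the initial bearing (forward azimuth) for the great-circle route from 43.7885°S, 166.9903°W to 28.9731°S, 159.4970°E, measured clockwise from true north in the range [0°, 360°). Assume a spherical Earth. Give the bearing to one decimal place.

287.8°

Δλ = 159.4970 − -166.9903 = 326.4873°; wrapped into (−180°, 180°]: -33.5127°.
θ = atan2( sin Δλ · cos φ₂ , cos φ₁ · sin φ₂ − sin φ₁ · cos φ₂ · cos Δλ )
  = atan2(-0.48302, 0.15507) = -72.202° → normalised to [0°, 360°): 287.798°.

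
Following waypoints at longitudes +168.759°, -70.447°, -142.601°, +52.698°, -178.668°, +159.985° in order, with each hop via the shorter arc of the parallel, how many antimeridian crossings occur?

Leg 1: +168.759° → -70.447°, shortest Δλ = 120.794° (east) — crosses 180°.
Leg 2: -70.447° → -142.601°, shortest Δλ = -72.154° (west) — does not cross 180°.
Leg 3: -142.601° → +52.698°, shortest Δλ = -164.701° (west) — crosses 180°.
Leg 4: +52.698° → -178.668°, shortest Δλ = 128.634° (east) — crosses 180°.
Leg 5: -178.668° → +159.985°, shortest Δλ = -21.347° (west) — crosses 180°.
Total crossings: 4.

4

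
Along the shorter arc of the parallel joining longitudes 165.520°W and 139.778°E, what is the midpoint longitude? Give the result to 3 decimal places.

167.129°E

Signed shortest Δλ from -165.520° to +139.778° is -54.702°.
Midpoint longitude = -165.520° + (-54.702°)/2 = -165.520° − 27.351° = -192.871°.
Normalise into (−180°, 180°]: +167.129°.
(The naïve average (-165.520 + +139.778)/2 = -12.871° is on the wrong side of the globe.)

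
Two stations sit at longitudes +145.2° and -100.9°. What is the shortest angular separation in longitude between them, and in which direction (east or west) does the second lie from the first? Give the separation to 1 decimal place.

Raw difference: -100.9 − 145.2 = -246.1°.
Normalise into (−180°, 180°]: -246.1° + 360° = 113.9°.
Positive ⇒ the second point lies to the east; separation 113.9°.

113.9° east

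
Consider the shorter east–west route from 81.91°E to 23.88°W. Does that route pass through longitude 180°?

No

Signed shortest Δλ = ((-23.88 − 81.91 + 180) mod 360) − 180 = -105.79°.
Going west by 105.79° from +81.91° reaches -23.88° without touching 180°.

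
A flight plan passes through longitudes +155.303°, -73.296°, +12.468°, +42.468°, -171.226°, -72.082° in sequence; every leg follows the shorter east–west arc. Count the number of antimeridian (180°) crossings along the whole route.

Leg 1: +155.303° → -73.296°, shortest Δλ = 131.401° (east) — crosses 180°.
Leg 2: -73.296° → +12.468°, shortest Δλ = 85.764° (east) — does not cross 180°.
Leg 3: +12.468° → +42.468°, shortest Δλ = 30.0° (east) — does not cross 180°.
Leg 4: +42.468° → -171.226°, shortest Δλ = 146.306° (east) — crosses 180°.
Leg 5: -171.226° → -72.082°, shortest Δλ = 99.144° (east) — does not cross 180°.
Total crossings: 2.

2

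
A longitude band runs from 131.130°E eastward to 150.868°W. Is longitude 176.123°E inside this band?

Band width going east from +131.130° to -150.868°: ((-150.868 − 131.130) mod 360) = 78.002°.
Offset of +176.123° east of the west edge: ((176.123 − 131.130) mod 360) = 44.993°.
44.993° ≤ 78.002° ⇒ inside.

Yes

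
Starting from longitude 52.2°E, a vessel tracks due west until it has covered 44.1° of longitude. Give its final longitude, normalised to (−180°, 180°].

Start at +52.2°; shift −44.1° → +8.1°.
+8.1° already lies in (−180°, 180°].

8.1°E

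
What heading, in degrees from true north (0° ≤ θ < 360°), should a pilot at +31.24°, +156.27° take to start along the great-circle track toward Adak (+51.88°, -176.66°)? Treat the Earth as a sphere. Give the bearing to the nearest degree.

Δλ = -176.66 − 156.27 = -332.93°; wrapped into (−180°, 180°]: 27.07°.
θ = atan2( sin Δλ · cos φ₂ , cos φ₁ · sin φ₂ − sin φ₁ · cos φ₂ · cos Δλ )
  = atan2(0.28092, 0.38757) = 35.936° → normalised to [0°, 360°): 35.936°.

36°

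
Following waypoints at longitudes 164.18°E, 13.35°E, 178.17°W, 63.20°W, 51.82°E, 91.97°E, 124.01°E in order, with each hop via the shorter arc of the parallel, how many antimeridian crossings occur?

Leg 1: +164.18° → +13.35°, shortest Δλ = -150.83° (west) — does not cross 180°.
Leg 2: +13.35° → -178.17°, shortest Δλ = 168.48° (east) — crosses 180°.
Leg 3: -178.17° → -63.20°, shortest Δλ = 114.97° (east) — does not cross 180°.
Leg 4: -63.20° → +51.82°, shortest Δλ = 115.02° (east) — does not cross 180°.
Leg 5: +51.82° → +91.97°, shortest Δλ = 40.15° (east) — does not cross 180°.
Leg 6: +91.97° → +124.01°, shortest Δλ = 32.04° (east) — does not cross 180°.
Total crossings: 1.

1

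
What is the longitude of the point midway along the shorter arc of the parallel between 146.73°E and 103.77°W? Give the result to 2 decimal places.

Signed shortest Δλ from +146.73° to -103.77° is +109.50°.
Midpoint longitude = +146.73° + (+109.50°)/2 = +146.73° + 54.75° = +201.48°.
Normalise into (−180°, 180°]: -158.52°.
(The naïve average (+146.73 + -103.77)/2 = 21.48° is on the wrong side of the globe.)

158.52°W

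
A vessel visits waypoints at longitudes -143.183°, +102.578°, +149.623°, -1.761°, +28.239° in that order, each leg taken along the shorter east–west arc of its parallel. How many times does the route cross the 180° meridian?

1

Leg 1: -143.183° → +102.578°, shortest Δλ = -114.239° (west) — crosses 180°.
Leg 2: +102.578° → +149.623°, shortest Δλ = 47.045° (east) — does not cross 180°.
Leg 3: +149.623° → -1.761°, shortest Δλ = -151.384° (west) — does not cross 180°.
Leg 4: -1.761° → +28.239°, shortest Δλ = 30.0° (east) — does not cross 180°.
Total crossings: 1.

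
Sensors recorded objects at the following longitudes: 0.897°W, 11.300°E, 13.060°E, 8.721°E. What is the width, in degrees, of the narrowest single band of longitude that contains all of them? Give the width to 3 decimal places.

Sort the longitudes: -0.897°, +8.721°, +11.300°, +13.060°.
Eastward gaps between consecutive values (wrapping around): 9.618°, 2.579°, 1.760°, 346.043°.
Largest gap = 346.043° ⇒ minimal covering band is its complement: 360° − 346.043° = 13.957°.
Band runs from -0.897° eastward to +13.060°.

13.957°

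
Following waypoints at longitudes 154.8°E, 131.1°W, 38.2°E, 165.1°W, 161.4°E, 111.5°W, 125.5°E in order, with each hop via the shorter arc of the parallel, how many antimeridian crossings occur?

5

Leg 1: +154.8° → -131.1°, shortest Δλ = 74.1° (east) — crosses 180°.
Leg 2: -131.1° → +38.2°, shortest Δλ = 169.3° (east) — does not cross 180°.
Leg 3: +38.2° → -165.1°, shortest Δλ = 156.7° (east) — crosses 180°.
Leg 4: -165.1° → +161.4°, shortest Δλ = -33.5° (west) — crosses 180°.
Leg 5: +161.4° → -111.5°, shortest Δλ = 87.1° (east) — crosses 180°.
Leg 6: -111.5° → +125.5°, shortest Δλ = -123.0° (west) — crosses 180°.
Total crossings: 5.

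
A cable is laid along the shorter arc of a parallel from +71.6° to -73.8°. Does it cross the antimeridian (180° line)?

No

Signed shortest Δλ = ((-73.8 − 71.6 + 180) mod 360) − 180 = -145.4°.
Going west by 145.4° from +71.6° reaches -73.8° without touching 180°.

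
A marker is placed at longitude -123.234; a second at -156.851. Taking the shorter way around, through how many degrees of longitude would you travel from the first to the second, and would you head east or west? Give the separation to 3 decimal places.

33.617° west

Raw difference: -156.851 − -123.234 = -33.617°.
Normalise into (−180°, 180°]: -33.617° stays -33.617°.
Negative ⇒ the second point lies to the west; separation 33.617°.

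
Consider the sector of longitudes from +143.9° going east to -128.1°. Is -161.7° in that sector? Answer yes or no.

Yes

Band width going east from +143.9° to -128.1°: ((-128.1 − 143.9) mod 360) = 88.0°.
Offset of -161.7° east of the west edge: ((-161.7 − 143.9) mod 360) = 54.4°.
54.4° ≤ 88.0° ⇒ inside.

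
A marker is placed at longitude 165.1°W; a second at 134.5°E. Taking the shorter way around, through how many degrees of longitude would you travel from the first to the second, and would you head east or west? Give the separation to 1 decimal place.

60.4° west

Raw difference: 134.5 − -165.1 = 299.6°.
Normalise into (−180°, 180°]: 299.6° − 360° = -60.4°.
Negative ⇒ the second point lies to the west; separation 60.4°.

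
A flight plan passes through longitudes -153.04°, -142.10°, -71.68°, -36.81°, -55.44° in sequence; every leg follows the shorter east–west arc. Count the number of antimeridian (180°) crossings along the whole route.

0

Leg 1: -153.04° → -142.10°, shortest Δλ = 10.94° (east) — does not cross 180°.
Leg 2: -142.10° → -71.68°, shortest Δλ = 70.42° (east) — does not cross 180°.
Leg 3: -71.68° → -36.81°, shortest Δλ = 34.87° (east) — does not cross 180°.
Leg 4: -36.81° → -55.44°, shortest Δλ = -18.63° (west) — does not cross 180°.
Total crossings: 0.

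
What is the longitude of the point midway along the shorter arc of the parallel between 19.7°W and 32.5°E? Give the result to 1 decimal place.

Signed shortest Δλ from -19.7° to +32.5° is +52.2°.
Midpoint longitude = -19.7° + (+52.2°)/2 = -19.7° + 26.1° = +6.4°.

6.4°E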